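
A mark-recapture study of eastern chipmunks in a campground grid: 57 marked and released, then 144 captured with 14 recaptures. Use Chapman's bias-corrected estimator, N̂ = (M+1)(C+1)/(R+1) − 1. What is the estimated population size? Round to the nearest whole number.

N̂ = (57+1)(144+1)/(14+1) − 1 = 58·145/15 − 1
= 8410/15 − 1 ≈ 560.7 − 1 ≈ 559.7 → 560

N ≈ 560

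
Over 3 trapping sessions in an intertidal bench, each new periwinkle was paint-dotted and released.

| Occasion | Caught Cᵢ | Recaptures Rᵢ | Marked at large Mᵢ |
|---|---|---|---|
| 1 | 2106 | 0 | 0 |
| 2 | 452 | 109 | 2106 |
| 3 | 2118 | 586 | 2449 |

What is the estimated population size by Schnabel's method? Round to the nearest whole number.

N ≈ 8833

Σ MᵢCᵢ = 0·2106 + 2106·452 + 2449·2118 = 0 + 951912 + 5186982 = 6138894
Σ Rᵢ = 0 + 109 + 586 = 695
N̂ = 6138894 / 695 ≈ 8832.9 → 8833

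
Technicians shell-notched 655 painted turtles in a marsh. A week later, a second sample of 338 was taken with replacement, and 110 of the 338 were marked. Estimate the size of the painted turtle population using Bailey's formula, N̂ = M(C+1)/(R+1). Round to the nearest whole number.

N ≈ 2000

N̂ = 655·(338+1)/(110+1) = 655·339/111 = 222045/111 ≈ 2000.4 → 2000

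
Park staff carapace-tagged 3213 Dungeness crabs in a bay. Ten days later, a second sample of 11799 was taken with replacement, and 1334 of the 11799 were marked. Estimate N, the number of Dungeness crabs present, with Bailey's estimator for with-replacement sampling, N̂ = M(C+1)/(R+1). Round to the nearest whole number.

N ≈ 28,400

N̂ = 3213·(11799+1)/(1334+1) = 3213·11800/1335 = 37913400/1335 ≈ 28399.6 → 28400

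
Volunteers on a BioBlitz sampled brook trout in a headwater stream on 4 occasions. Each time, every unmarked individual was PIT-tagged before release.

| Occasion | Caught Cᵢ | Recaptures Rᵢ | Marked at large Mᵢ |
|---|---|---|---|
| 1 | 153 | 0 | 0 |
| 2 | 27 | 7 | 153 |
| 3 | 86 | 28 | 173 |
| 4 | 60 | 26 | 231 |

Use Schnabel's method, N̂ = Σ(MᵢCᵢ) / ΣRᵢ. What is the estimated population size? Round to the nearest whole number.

N ≈ 539

Σ MᵢCᵢ = 0·153 + 153·27 + 173·86 + 231·60 = 0 + 4131 + 14878 + 13860 = 32869
Σ Rᵢ = 0 + 7 + 28 + 26 = 61
N̂ = 32869 / 61 ≈ 538.8 → 539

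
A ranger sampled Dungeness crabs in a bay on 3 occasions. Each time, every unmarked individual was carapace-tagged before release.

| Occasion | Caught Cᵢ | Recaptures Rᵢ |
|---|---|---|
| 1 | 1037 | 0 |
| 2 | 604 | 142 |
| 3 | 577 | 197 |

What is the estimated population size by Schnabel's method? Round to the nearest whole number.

Marked at large before each occasion: Mᵢ = Σⱼ<ᵢ (Cⱼ − Rⱼ) → M1=0, M2=1037, M3=1499
Σ MᵢCᵢ = 0·1037 + 1037·604 + 1499·577 = 0 + 626348 + 864923 = 1491271
Σ Rᵢ = 0 + 142 + 197 = 339
N̂ = 1491271 / 339 ≈ 4399.0 → 4399

N ≈ 4399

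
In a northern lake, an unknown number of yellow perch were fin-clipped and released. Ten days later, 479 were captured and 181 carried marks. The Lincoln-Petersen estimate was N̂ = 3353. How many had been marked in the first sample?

From N = M·C/R: M = N·R / C = 3353·181 / 479 = 606893 / 479 = 1267.

M = 1267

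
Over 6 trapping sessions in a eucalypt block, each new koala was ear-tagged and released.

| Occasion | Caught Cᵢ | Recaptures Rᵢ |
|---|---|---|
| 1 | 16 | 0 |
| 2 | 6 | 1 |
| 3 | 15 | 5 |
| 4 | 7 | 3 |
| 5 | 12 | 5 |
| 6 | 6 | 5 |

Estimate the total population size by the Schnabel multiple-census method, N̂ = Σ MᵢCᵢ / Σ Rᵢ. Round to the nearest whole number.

N ≈ 68

Marked at large before each occasion: Mᵢ = Σⱼ<ᵢ (Cⱼ − Rⱼ) → M1=0, M2=16, M3=21, M4=31, M5=35, M6=42
Σ MᵢCᵢ = 0·16 + 16·6 + 21·15 + 31·7 + 35·12 + 42·6 = 0 + 96 + 315 + 217 + 420 + 252 = 1300
Σ Rᵢ = 0 + 1 + 5 + 3 + 5 + 5 = 19
N̂ = 1300 / 19 ≈ 68.4 → 68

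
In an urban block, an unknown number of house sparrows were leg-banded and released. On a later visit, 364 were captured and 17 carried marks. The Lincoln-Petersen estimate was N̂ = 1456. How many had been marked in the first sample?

From N = M·C/R: M = N·R / C = 1456·17 / 364 = 24752 / 364 = 68.

M = 68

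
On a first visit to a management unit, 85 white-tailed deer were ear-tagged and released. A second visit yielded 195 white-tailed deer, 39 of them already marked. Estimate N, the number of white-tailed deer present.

If marked individuals mix randomly, R/C ≈ M/N, giving N ≈ M·C/R.
N = (85 × 195) / 39 = 16575 / 39 = 425

N = 425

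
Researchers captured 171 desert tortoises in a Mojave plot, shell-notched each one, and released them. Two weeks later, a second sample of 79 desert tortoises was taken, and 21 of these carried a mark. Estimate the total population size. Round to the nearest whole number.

N ≈ 643

The marked fraction in the recapture sample should equal the marked fraction in the population: 21/79 = 171/N.
N = (171 × 79) / 21 = 13509 / 21 ≈ 643.3 → 643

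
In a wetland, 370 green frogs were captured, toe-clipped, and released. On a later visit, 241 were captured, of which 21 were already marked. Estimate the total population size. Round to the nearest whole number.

If marked individuals mix randomly, R/C ≈ M/N, giving N ≈ M·C/R.
N = (370 × 241) / 21 = 89170 / 21 ≈ 4246.2 → 4246

N ≈ 4246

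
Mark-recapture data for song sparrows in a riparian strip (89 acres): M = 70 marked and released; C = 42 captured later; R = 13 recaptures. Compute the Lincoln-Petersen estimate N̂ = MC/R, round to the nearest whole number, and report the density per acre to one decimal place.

N̂ = 70·42/13 = 2940/13 ≈ 226.2 → 226
Density = N̂ / area = 226 / 89 ≈ 2.54 → 2.5 per acre

density ≈ 2.5 song sparrows per acre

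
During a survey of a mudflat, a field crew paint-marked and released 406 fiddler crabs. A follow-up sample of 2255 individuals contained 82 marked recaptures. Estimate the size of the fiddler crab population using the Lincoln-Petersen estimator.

Lincoln-Petersen assumes M/N = R/C, so N = M·C / R.
N = (406 × 2255) / 82 = 915530 / 82 = 11165

N = 11,165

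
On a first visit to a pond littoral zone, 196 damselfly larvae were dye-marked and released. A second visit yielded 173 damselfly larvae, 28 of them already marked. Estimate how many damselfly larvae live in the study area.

The marked fraction in the recapture sample should equal the marked fraction in the population: 28/173 = 196/N.
N = (196 × 173) / 28 = 33908 / 28 = 1211

N = 1211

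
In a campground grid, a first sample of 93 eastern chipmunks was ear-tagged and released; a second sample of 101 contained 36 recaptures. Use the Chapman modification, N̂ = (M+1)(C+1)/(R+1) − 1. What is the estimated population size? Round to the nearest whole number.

N̂ = (93+1)(101+1)/(36+1) − 1 = 94·102/37 − 1
= 9588/37 − 1 ≈ 259.1 − 1 ≈ 258.1 → 258

N ≈ 258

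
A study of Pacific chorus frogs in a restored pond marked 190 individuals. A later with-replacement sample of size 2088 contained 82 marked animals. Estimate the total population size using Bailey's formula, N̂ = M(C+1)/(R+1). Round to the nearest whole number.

N ≈ 4782

N̂ = 190·(2088+1)/(82+1) = 190·2089/83 = 396910/83 ≈ 4782.0 → 4782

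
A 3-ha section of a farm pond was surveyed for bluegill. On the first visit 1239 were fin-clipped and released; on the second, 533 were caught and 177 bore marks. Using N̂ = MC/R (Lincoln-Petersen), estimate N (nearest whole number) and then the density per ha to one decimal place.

density ≈ 1243.7 bluegill per ha

N̂ = 1239·533/177 = 660387/177 = 3731
Density = N̂ / area = 3731 / 3 ≈ 1243.67 → 1243.7 per ha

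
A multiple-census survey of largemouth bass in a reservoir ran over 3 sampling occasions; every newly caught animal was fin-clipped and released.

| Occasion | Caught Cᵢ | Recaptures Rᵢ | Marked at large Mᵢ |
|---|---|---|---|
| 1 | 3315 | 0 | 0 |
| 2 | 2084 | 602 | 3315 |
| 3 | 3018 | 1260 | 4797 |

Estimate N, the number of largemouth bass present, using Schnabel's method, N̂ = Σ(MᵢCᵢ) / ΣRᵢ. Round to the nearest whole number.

N ≈ 11,485

Σ MᵢCᵢ = 0·3315 + 3315·2084 + 4797·3018 = 0 + 6908460 + 14477346 = 21385806
Σ Rᵢ = 0 + 602 + 1260 = 1862
N̂ = 21385806 / 1862 ≈ 11485.4 → 11485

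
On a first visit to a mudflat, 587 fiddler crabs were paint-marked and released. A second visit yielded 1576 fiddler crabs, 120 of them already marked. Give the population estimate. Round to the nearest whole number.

N ≈ 7709

Lincoln-Petersen assumes M/N = R/C, so N = M·C / R.
N = (587 × 1576) / 120 = 925112 / 120 ≈ 7709.3 → 7709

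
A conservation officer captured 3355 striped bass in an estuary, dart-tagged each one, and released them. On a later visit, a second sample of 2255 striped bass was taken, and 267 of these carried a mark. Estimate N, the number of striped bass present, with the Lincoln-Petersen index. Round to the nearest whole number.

Lincoln-Petersen assumes M/N = R/C, so N = M·C / R.
N = (3355 × 2255) / 267 = 7565525 / 267 ≈ 28335.3 → 28335

N ≈ 28,335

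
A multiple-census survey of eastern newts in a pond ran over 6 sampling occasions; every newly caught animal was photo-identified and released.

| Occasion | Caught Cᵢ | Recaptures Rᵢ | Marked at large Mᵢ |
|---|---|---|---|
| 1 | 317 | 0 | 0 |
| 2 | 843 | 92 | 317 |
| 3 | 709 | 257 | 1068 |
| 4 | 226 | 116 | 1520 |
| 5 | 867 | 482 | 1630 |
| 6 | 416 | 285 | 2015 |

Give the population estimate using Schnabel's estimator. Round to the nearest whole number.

Σ MᵢCᵢ = 0·317 + 317·843 + 1068·709 + 1520·226 + 1630·867 + 2015·416 = 0 + 267231 + 757212 + 343520 + 1413210 + 838240 = 3619413
Σ Rᵢ = 0 + 92 + 257 + 116 + 482 + 285 = 1232
N̂ = 3619413 / 1232 ≈ 2937.8 → 2938

N ≈ 2938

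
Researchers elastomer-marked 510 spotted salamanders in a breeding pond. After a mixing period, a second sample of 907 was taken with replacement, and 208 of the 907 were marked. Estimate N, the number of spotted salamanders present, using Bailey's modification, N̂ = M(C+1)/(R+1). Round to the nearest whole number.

N̂ = 510·(907+1)/(208+1) = 510·908/209 = 463080/209 ≈ 2215.7 → 2216

N ≈ 2216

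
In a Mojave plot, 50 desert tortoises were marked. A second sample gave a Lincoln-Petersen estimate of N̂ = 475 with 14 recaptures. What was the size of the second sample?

From N = M·C/R: C = N·R / M = 475·14 / 50 = 6650 / 50 = 133.

C = 133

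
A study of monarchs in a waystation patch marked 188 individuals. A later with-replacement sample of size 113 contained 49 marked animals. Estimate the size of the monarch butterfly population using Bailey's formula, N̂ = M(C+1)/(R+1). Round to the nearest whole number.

N ≈ 429

N̂ = 188·(113+1)/(49+1) = 188·114/50 = 21432/50 ≈ 428.6 → 429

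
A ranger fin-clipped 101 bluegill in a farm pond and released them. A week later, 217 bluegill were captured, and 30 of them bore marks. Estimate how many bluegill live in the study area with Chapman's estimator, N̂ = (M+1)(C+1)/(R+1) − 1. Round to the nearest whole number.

N̂ = (101+1)(217+1)/(30+1) − 1 = 102·218/31 − 1
= 22236/31 − 1 ≈ 717.3 − 1 ≈ 716.3 → 716

N ≈ 716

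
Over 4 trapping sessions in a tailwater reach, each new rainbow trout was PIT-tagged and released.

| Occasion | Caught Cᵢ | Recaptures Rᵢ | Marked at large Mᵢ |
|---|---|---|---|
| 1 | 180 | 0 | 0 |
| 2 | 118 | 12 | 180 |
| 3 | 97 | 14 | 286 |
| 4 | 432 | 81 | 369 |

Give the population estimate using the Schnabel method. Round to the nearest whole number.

N ≈ 1948

Σ MᵢCᵢ = 0·180 + 180·118 + 286·97 + 369·432 = 0 + 21240 + 27742 + 159408 = 208390
Σ Rᵢ = 0 + 12 + 14 + 81 = 107
N̂ = 208390 / 107 ≈ 1947.6 → 1948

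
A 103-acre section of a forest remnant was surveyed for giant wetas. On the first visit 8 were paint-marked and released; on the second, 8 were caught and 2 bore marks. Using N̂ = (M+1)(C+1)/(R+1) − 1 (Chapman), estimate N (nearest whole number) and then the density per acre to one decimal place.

density ≈ 0.3 giant wetas per acre

N̂ = 9·9/3 − 1 = 81/3 − 1 = 26
Density = N̂ / area = 26 / 103 ≈ 0.25 → 0.3 per acre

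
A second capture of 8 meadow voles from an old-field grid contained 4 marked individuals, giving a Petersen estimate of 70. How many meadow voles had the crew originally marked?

M = 35

From N = M·C/R: M = N·R / C = 70·4 / 8 = 280 / 8 = 35.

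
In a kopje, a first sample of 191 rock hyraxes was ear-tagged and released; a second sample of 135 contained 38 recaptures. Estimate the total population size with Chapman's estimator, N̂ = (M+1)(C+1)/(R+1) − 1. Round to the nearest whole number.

N ≈ 669

N̂ = (191+1)(135+1)/(38+1) − 1 = 192·136/39 − 1
= 26112/39 − 1 ≈ 669.5 − 1 ≈ 668.5 → 669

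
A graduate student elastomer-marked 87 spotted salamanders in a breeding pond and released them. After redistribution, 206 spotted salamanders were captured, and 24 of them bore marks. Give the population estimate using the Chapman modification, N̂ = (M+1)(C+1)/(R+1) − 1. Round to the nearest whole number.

N̂ = (87+1)(206+1)/(24+1) − 1 = 88·207/25 − 1
= 18216/25 − 1 ≈ 728.6 − 1 ≈ 727.6 → 728

N ≈ 728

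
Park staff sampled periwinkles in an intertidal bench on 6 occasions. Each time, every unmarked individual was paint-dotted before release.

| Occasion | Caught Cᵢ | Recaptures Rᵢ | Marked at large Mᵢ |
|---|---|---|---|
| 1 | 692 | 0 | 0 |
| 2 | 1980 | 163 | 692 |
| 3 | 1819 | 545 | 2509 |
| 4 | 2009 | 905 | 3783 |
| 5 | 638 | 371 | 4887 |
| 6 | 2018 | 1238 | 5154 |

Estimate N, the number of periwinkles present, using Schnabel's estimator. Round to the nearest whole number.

N ≈ 8396

Σ MᵢCᵢ = 0·692 + 692·1980 + 2509·1819 + 3783·2009 + 4887·638 + 5154·2018 = 0 + 1370160 + 4563871 + 7600047 + 3117906 + 10400772 = 27052756
Σ Rᵢ = 0 + 163 + 545 + 905 + 371 + 1238 = 3222
N̂ = 27052756 / 3222 ≈ 8396.3 → 8396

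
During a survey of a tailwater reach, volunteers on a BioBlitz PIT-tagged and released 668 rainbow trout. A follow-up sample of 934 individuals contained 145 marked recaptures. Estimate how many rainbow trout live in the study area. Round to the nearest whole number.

N ≈ 4303

N = (668 × 934) / 145 = 623912 / 145 ≈ 4302.8 → 4303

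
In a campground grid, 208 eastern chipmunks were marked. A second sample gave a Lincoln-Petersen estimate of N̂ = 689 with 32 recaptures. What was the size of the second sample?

C = 106

From N = M·C/R: C = N·R / M = 689·32 / 208 = 22048 / 208 = 106.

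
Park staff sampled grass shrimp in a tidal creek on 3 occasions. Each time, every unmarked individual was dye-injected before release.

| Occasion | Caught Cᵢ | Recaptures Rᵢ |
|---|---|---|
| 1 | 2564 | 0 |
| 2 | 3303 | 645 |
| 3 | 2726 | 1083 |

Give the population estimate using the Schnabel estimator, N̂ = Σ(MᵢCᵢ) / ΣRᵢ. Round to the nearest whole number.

N ≈ 13,139

Marked at large before each occasion: Mᵢ = Σⱼ<ᵢ (Cⱼ − Rⱼ) → M1=0, M2=2564, M3=5222
Σ MᵢCᵢ = 0·2564 + 2564·3303 + 5222·2726 = 0 + 8468892 + 14235172 = 22704064
Σ Rᵢ = 0 + 645 + 1083 = 1728
N̂ = 22704064 / 1728 ≈ 13138.9 → 13139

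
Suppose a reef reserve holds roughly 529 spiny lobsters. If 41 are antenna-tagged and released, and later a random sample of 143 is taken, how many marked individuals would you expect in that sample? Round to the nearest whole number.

The marked fraction of the population is 41/529, so in a sample of 143 expect C·(M/N) marked.
E[R] = 41 × 143 / 529 = 5863 / 529 ≈ 11.1 → 11

expected recaptures ≈ 11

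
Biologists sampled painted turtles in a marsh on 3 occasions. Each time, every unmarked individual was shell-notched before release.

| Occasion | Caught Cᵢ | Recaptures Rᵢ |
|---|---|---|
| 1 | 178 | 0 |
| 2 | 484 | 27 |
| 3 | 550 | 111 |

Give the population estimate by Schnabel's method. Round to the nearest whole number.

N ≈ 3155

Marked at large before each occasion: Mᵢ = Σⱼ<ᵢ (Cⱼ − Rⱼ) → M1=0, M2=178, M3=635
Σ MᵢCᵢ = 0·178 + 178·484 + 635·550 = 0 + 86152 + 349250 = 435402
Σ Rᵢ = 0 + 27 + 111 = 138
N̂ = 435402 / 138 ≈ 3155.1 → 3155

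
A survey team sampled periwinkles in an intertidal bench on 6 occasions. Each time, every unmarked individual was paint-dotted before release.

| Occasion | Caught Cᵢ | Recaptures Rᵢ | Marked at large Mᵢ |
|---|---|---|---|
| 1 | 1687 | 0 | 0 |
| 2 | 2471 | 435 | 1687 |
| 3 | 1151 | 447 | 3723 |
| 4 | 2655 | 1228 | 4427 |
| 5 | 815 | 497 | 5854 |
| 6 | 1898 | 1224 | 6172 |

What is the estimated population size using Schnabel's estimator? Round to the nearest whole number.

N ≈ 9578

Σ MᵢCᵢ = 0·1687 + 1687·2471 + 3723·1151 + 4427·2655 + 5854·815 + 6172·1898 = 0 + 4168577 + 4285173 + 11753685 + 4771010 + 11714456 = 36692901
Σ Rᵢ = 0 + 435 + 447 + 1228 + 497 + 1224 = 3831
N̂ = 36692901 / 3831 ≈ 9577.9 → 9578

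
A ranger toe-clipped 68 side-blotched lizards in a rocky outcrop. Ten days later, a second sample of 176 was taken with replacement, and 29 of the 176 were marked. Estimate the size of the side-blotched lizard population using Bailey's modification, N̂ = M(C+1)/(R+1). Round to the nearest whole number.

N ≈ 401

N̂ = 68·(176+1)/(29+1) = 68·177/30 = 12036/30 ≈ 401.2 → 401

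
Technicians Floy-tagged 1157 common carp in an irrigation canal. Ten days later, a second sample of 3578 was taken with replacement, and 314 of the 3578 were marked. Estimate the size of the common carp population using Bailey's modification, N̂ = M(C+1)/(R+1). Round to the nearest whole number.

N̂ = 1157·(3578+1)/(314+1) = 1157·3579/315 = 4140903/315 ≈ 13145.7 → 13146

N ≈ 13,146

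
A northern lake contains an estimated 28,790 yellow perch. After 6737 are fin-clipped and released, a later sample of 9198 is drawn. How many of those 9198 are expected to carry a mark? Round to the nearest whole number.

Expected recaptures E[R] = M·C / N.
E[R] = 6737 × 9198 / 28790 = 61966926 / 28790 ≈ 2152.4 → 2152

expected recaptures ≈ 2152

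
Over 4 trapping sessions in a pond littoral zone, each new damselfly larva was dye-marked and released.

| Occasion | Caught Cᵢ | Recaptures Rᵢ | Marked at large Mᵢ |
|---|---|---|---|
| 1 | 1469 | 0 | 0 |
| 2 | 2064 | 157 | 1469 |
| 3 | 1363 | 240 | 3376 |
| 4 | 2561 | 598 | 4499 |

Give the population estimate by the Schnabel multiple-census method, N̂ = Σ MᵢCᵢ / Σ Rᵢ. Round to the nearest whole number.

Σ MᵢCᵢ = 0·1469 + 1469·2064 + 3376·1363 + 4499·2561 = 0 + 3032016 + 4601488 + 11521939 = 19155443
Σ Rᵢ = 0 + 157 + 240 + 598 = 995
N̂ = 19155443 / 995 ≈ 19251.7 → 19252

N ≈ 19,252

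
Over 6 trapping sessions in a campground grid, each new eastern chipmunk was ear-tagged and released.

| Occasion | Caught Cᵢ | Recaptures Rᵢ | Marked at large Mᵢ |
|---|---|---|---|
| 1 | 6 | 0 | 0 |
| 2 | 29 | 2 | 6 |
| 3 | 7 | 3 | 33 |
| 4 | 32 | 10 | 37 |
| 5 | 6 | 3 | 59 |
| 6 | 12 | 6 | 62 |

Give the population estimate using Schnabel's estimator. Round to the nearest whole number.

N ≈ 112

Σ MᵢCᵢ = 0·6 + 6·29 + 33·7 + 37·32 + 59·6 + 62·12 = 0 + 174 + 231 + 1184 + 354 + 744 = 2687
Σ Rᵢ = 0 + 2 + 3 + 10 + 3 + 6 = 24
N̂ = 2687 / 24 ≈ 112.0 → 112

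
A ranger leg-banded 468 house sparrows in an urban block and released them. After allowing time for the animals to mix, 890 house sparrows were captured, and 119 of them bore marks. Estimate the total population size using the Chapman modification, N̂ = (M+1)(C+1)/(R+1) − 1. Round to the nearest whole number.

N ≈ 3481

N̂ = (468+1)(890+1)/(119+1) − 1 = 469·891/120 − 1
= 417879/120 − 1 ≈ 3482.3 − 1 ≈ 3481.3 → 3481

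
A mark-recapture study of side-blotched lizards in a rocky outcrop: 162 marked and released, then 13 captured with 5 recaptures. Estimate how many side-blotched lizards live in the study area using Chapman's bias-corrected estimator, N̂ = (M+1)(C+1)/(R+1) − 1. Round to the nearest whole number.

N ≈ 379

N̂ = (162+1)(13+1)/(5+1) − 1 = 163·14/6 − 1
= 2282/6 − 1 ≈ 380.3 − 1 ≈ 379.3 → 379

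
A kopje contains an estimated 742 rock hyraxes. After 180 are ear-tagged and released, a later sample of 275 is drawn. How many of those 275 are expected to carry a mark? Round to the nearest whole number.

The marked fraction of the population is 180/742, so in a sample of 275 expect C·(M/N) marked.
E[R] = 180 × 275 / 742 = 49500 / 742 ≈ 66.7 → 67

expected recaptures ≈ 67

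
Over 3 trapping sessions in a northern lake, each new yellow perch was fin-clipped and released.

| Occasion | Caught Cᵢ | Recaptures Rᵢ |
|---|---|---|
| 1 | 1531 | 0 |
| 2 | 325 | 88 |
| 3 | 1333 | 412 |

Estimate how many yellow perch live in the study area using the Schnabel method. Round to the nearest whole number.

Marked at large before each occasion: Mᵢ = Σⱼ<ᵢ (Cⱼ − Rⱼ) → M1=0, M2=1531, M3=1768
Σ MᵢCᵢ = 0·1531 + 1531·325 + 1768·1333 = 0 + 497575 + 2356744 = 2854319
Σ Rᵢ = 0 + 88 + 412 = 500
N̂ = 2854319 / 500 ≈ 5708.6 → 5709

N ≈ 5709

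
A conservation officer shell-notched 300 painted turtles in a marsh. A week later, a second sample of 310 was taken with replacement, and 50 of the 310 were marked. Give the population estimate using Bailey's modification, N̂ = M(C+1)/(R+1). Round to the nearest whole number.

N̂ = 300·(310+1)/(50+1) = 300·311/51 = 93300/51 ≈ 1829.4 → 1829

N ≈ 1829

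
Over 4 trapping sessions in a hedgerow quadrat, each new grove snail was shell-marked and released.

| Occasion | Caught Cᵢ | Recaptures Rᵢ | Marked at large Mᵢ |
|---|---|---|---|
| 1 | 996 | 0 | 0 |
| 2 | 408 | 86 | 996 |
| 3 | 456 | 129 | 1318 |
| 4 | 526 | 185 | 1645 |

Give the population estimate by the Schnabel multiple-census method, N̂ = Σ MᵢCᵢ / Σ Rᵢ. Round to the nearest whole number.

N ≈ 4682

Σ MᵢCᵢ = 0·996 + 996·408 + 1318·456 + 1645·526 = 0 + 406368 + 601008 + 865270 = 1872646
Σ Rᵢ = 0 + 86 + 129 + 185 = 400
N̂ = 1872646 / 400 ≈ 4681.6 → 4682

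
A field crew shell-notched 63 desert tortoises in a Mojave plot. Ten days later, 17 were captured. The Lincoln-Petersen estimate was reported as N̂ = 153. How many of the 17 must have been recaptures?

From N = M·C/R: R = M·C / N = 63·17 / 153 = 1071 / 153 = 7.

R = 7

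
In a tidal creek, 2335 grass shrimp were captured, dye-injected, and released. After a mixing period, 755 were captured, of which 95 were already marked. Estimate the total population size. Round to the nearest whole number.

N ≈ 18,557

N = (2335 × 755) / 95 = 1762925 / 95 ≈ 18557.1 → 18557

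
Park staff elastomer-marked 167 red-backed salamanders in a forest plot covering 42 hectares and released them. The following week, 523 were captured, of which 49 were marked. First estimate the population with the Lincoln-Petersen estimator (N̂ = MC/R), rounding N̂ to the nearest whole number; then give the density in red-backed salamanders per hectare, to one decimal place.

N̂ = 167·523/49 = 87341/49 ≈ 1782.47 → 1782
Density = N̂ / area = 1782 / 42 ≈ 42.43 → 42.4 per hectare

density ≈ 42.4 red-backed salamanders per hectare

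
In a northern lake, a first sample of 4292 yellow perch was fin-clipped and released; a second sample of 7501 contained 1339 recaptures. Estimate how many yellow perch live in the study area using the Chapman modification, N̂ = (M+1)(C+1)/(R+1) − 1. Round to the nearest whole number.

N ≈ 24,033

N̂ = (4292+1)(7501+1)/(1339+1) − 1 = 4293·7502/1340 − 1
= 32206086/1340 − 1 ≈ 24034.4 − 1 ≈ 24033.4 → 24033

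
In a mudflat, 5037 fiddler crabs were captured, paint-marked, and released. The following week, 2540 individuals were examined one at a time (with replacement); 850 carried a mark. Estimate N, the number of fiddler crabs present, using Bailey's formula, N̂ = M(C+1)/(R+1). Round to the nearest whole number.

N ≈ 15,040

N̂ = 5037·(2540+1)/(850+1) = 5037·2541/851 = 12799017/851 ≈ 15040.0 → 15040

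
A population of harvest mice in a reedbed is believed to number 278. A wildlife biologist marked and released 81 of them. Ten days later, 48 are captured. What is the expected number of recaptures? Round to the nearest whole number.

expected recaptures ≈ 14

Expected recaptures E[R] = M·C / N.
E[R] = 81 × 48 / 278 = 3888 / 278 ≈ 14.0 → 14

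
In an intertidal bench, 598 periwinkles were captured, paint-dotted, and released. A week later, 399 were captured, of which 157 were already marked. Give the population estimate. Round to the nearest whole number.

Lincoln-Petersen assumes M/N = R/C, so N = M·C / R.
N = (598 × 399) / 157 = 238602 / 157 ≈ 1519.8 → 1520

N ≈ 1520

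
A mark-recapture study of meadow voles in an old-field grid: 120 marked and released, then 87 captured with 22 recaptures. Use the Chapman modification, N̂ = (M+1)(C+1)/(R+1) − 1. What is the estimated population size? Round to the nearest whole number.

N ≈ 462

N̂ = (120+1)(87+1)/(22+1) − 1 = 121·88/23 − 1
= 10648/23 − 1 ≈ 463.0 − 1 ≈ 462.0 → 462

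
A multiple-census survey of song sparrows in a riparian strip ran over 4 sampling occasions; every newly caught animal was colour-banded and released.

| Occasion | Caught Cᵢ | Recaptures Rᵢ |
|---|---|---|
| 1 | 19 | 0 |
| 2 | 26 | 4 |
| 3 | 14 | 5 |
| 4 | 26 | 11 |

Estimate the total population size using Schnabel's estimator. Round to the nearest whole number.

N ≈ 118

Marked at large before each occasion: Mᵢ = Σⱼ<ᵢ (Cⱼ − Rⱼ) → M1=0, M2=19, M3=41, M4=50
Σ MᵢCᵢ = 0·19 + 19·26 + 41·14 + 50·26 = 0 + 494 + 574 + 1300 = 2368
Σ Rᵢ = 0 + 4 + 5 + 11 = 20
N̂ = 2368 / 20 ≈ 118.4 → 118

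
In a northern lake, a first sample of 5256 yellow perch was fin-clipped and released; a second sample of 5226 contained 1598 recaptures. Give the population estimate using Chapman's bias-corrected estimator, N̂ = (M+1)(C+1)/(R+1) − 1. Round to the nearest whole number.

N ≈ 17,184

N̂ = (5256+1)(5226+1)/(1598+1) − 1 = 5257·5227/1599 − 1
= 27478339/1599 − 1 ≈ 17184.7 − 1 ≈ 17183.7 → 17184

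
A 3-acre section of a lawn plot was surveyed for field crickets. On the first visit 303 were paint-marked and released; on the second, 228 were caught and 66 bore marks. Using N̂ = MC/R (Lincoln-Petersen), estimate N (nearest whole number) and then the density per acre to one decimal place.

N̂ = 303·228/66 = 69084/66 ≈ 1046.7 → 1047
Density = N̂ / area = 1047 / 3 = 349.0 per acre

density ≈ 349.0 field crickets per acre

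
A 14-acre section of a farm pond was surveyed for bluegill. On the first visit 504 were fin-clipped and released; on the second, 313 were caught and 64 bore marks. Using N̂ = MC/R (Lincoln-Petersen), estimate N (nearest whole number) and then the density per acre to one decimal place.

N̂ = 504·313/64 = 157752/64 ≈ 2464.9 → 2465
Density = N̂ / area = 2465 / 14 ≈ 176.07 → 176.1 per acre

density ≈ 176.1 bluegill per acre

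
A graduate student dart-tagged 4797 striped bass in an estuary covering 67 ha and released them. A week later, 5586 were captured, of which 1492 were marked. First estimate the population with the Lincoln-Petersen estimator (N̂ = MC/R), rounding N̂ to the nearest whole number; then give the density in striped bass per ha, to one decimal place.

N̂ = 4797·5586/1492 = 26796042/1492 ≈ 17959.8 → 17960
Density = N̂ / area = 17960 / 67 ≈ 268.06 → 268.1 per ha

density ≈ 268.1 striped bass per ha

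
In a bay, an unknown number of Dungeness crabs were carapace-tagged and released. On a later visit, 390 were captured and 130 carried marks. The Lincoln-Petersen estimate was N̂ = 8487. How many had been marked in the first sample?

From N = M·C/R: M = N·R / C = 8487·130 / 390 = 1103310 / 390 = 2829.

M = 2829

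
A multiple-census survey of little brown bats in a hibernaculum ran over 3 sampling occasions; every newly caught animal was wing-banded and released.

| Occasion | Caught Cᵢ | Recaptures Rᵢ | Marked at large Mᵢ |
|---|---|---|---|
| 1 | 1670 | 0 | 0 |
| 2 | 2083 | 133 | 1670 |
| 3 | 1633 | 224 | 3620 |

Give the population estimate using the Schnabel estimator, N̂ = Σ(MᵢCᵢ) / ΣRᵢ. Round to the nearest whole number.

N ≈ 26,303

Σ MᵢCᵢ = 0·1670 + 1670·2083 + 3620·1633 = 0 + 3478610 + 5911460 = 9390070
Σ Rᵢ = 0 + 133 + 224 = 357
N̂ = 9390070 / 357 ≈ 26302.7 → 26303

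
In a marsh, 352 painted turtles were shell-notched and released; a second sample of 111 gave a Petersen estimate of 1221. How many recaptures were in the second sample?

From N = M·C/R: R = M·C / N = 352·111 / 1221 = 39072 / 1221 = 32.

R = 32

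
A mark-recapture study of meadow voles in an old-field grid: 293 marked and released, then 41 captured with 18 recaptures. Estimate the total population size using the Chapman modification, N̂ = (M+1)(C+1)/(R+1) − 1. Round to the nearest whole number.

N ≈ 649

N̂ = (293+1)(41+1)/(18+1) − 1 = 294·42/19 − 1
= 12348/19 − 1 ≈ 649.9 − 1 ≈ 648.9 → 649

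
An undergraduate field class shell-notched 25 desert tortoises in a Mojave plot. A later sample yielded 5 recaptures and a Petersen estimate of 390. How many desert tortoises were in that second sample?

C = 78

From N = M·C/R: C = N·R / M = 390·5 / 25 = 1950 / 25 = 78.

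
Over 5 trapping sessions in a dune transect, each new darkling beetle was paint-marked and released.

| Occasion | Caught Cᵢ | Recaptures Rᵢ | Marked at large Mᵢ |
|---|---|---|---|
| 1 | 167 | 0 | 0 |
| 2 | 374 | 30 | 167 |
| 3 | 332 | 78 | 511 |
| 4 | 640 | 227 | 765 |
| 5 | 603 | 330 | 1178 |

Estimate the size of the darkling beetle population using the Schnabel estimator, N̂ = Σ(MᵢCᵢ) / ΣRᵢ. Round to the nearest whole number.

Σ MᵢCᵢ = 0·167 + 167·374 + 511·332 + 765·640 + 1178·603 = 0 + 62458 + 169652 + 489600 + 710334 = 1432044
Σ Rᵢ = 0 + 30 + 78 + 227 + 330 = 665
N̂ = 1432044 / 665 ≈ 2153.4 → 2153

N ≈ 2153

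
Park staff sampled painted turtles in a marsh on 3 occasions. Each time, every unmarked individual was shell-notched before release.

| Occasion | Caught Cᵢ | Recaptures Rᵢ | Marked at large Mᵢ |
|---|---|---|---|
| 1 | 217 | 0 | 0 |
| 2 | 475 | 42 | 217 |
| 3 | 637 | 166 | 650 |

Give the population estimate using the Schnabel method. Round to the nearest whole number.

N ≈ 2486

Σ MᵢCᵢ = 0·217 + 217·475 + 650·637 = 0 + 103075 + 414050 = 517125
Σ Rᵢ = 0 + 42 + 166 = 208
N̂ = 517125 / 208 ≈ 2486.2 → 2486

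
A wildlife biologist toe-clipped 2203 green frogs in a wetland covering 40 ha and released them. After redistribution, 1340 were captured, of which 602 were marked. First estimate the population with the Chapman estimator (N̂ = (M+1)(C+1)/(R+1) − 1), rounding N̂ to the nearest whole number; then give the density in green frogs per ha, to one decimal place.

density ≈ 122.5 green frogs per ha

N̂ = 2204·1341/603 − 1 = 2955564/603 − 1 ≈ 4900.4 → 4900
Density = N̂ / area = 4900 / 40 ≈ 122.50 → 122.5 per ha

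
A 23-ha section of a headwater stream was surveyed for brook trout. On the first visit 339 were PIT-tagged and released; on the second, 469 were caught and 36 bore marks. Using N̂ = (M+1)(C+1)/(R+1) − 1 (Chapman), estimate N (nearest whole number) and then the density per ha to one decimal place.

N̂ = 340·470/37 − 1 = 159800/37 − 1 ≈ 4317.9 → 4318
Density = N̂ / area = 4318 / 23 ≈ 187.74 → 187.7 per ha

density ≈ 187.7 brook trout per ha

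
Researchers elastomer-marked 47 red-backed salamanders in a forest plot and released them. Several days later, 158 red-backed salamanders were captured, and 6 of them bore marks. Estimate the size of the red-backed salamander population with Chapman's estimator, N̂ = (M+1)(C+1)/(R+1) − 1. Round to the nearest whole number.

N̂ = (47+1)(158+1)/(6+1) − 1 = 48·159/7 − 1
= 7632/7 − 1 ≈ 1090.3 − 1 ≈ 1089.3 → 1089

N ≈ 1089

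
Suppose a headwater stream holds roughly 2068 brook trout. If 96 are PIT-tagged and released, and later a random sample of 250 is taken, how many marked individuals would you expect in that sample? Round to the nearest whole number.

expected recaptures ≈ 12

The marked fraction of the population is 96/2068, so in a sample of 250 expect C·(M/N) marked.
E[R] = 96 × 250 / 2068 = 24000 / 2068 ≈ 11.6 → 12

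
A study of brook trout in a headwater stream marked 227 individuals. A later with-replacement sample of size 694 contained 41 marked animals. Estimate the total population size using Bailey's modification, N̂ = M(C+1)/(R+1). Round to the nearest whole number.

N ≈ 3756

N̂ = 227·(694+1)/(41+1) = 227·695/42 = 157765/42 ≈ 3756.3 → 3756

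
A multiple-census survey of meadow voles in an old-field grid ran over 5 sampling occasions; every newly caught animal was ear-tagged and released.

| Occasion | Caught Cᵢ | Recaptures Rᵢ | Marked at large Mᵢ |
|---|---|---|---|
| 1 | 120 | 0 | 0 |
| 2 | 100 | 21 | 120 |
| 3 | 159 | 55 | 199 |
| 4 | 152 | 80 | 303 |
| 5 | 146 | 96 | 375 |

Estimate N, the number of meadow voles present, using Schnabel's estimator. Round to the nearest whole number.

N ≈ 573

Σ MᵢCᵢ = 0·120 + 120·100 + 199·159 + 303·152 + 375·146 = 0 + 12000 + 31641 + 46056 + 54750 = 144447
Σ Rᵢ = 0 + 21 + 55 + 80 + 96 = 252
N̂ = 144447 / 252 ≈ 573.2 → 573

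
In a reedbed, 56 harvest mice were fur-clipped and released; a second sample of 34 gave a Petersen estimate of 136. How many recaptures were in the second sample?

From N = M·C/R: R = M·C / N = 56·34 / 136 = 1904 / 136 = 14.

R = 14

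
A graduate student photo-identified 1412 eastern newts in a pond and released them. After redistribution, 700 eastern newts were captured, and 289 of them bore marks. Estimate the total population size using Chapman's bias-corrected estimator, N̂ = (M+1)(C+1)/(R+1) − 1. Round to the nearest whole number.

N ≈ 3415

N̂ = (1412+1)(700+1)/(289+1) − 1 = 1413·701/290 − 1
= 990513/290 − 1 ≈ 3415.6 − 1 ≈ 3414.6 → 3415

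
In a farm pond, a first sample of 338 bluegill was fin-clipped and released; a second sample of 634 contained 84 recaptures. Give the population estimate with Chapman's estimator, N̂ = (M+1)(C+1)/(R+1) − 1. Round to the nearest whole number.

N ≈ 2532

N̂ = (338+1)(634+1)/(84+1) − 1 = 339·635/85 − 1
= 215265/85 − 1 ≈ 2532.5 − 1 ≈ 2531.5 → 2532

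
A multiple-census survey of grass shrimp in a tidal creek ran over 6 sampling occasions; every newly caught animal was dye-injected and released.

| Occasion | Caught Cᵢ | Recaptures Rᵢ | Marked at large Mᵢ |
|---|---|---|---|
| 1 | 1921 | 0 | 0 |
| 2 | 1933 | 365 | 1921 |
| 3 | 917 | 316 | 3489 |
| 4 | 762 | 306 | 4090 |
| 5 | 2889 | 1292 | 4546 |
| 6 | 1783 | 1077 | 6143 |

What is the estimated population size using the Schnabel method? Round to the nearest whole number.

N ≈ 10,166

Σ MᵢCᵢ = 0·1921 + 1921·1933 + 3489·917 + 4090·762 + 4546·2889 + 6143·1783 = 0 + 3713293 + 3199413 + 3116580 + 13133394 + 10952969 = 34115649
Σ Rᵢ = 0 + 365 + 316 + 306 + 1292 + 1077 = 3356
N̂ = 34115649 / 3356 ≈ 10165.6 → 10166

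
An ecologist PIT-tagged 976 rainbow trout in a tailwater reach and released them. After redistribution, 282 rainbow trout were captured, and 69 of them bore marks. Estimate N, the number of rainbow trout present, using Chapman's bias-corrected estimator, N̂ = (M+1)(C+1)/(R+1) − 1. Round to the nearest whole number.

N ≈ 3949

N̂ = (976+1)(282+1)/(69+1) − 1 = 977·283/70 − 1
= 276491/70 − 1 ≈ 3949.9 − 1 ≈ 3948.9 → 3949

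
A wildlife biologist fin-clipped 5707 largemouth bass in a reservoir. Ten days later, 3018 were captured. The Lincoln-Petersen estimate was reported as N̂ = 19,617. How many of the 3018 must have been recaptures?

From N = M·C/R: R = M·C / N = 5707·3018 / 19617 = 17223726 / 19617 = 878.

R = 878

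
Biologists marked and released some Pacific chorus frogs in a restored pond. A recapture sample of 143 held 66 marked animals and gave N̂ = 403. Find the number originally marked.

M = 186

From N = M·C/R: M = N·R / C = 403·66 / 143 = 26598 / 143 = 186.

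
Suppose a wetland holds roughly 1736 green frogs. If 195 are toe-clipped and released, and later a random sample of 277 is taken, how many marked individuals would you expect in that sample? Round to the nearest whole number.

expected recaptures ≈ 31

Expected recaptures E[R] = M·C / N.
E[R] = 195 × 277 / 1736 = 54015 / 1736 ≈ 31.1 → 31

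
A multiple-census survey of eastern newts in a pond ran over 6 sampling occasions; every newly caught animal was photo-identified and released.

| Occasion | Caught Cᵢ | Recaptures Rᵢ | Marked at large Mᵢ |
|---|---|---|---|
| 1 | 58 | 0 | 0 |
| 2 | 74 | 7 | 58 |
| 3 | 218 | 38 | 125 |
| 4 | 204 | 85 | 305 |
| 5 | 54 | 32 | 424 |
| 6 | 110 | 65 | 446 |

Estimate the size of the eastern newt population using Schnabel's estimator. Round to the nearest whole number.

N ≈ 730

Σ MᵢCᵢ = 0·58 + 58·74 + 125·218 + 305·204 + 424·54 + 446·110 = 0 + 4292 + 27250 + 62220 + 22896 + 49060 = 165718
Σ Rᵢ = 0 + 7 + 38 + 85 + 32 + 65 = 227
N̂ = 165718 / 227 ≈ 730.0 → 730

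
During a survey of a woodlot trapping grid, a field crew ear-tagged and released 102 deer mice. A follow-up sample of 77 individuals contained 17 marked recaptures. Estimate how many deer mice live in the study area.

N = 462

N = (102 × 77) / 17 = 7854 / 17 = 462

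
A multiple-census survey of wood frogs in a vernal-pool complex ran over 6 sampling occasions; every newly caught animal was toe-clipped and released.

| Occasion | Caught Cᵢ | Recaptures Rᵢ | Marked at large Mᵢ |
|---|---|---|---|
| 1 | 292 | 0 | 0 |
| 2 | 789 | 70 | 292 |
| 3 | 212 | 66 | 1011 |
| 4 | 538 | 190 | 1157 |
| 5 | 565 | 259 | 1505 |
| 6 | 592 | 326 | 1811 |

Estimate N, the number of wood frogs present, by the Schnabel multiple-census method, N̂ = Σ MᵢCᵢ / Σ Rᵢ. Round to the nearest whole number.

Σ MᵢCᵢ = 0·292 + 292·789 + 1011·212 + 1157·538 + 1505·565 + 1811·592 = 0 + 230388 + 214332 + 622466 + 850325 + 1072112 = 2989623
Σ Rᵢ = 0 + 70 + 66 + 190 + 259 + 326 = 911
N̂ = 2989623 / 911 ≈ 3281.7 → 3282

N ≈ 3282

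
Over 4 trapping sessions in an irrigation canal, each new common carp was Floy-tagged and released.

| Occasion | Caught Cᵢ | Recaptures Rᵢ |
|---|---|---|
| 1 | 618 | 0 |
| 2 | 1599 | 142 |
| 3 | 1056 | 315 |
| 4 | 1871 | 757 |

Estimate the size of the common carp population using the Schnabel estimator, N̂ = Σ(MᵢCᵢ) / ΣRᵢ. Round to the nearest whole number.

Marked at large before each occasion: Mᵢ = Σⱼ<ᵢ (Cⱼ − Rⱼ) → M1=0, M2=618, M3=2075, M4=2816
Σ MᵢCᵢ = 0·618 + 618·1599 + 2075·1056 + 2816·1871 = 0 + 988182 + 2191200 + 5268736 = 8448118
Σ Rᵢ = 0 + 142 + 315 + 757 = 1214
N̂ = 8448118 / 1214 ≈ 6958.9 → 6959

N ≈ 6959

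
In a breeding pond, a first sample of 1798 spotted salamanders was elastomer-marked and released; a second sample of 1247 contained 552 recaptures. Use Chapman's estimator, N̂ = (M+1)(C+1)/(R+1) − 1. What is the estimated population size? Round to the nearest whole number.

N ≈ 4059

N̂ = (1798+1)(1247+1)/(552+1) − 1 = 1799·1248/553 − 1
= 2245152/553 − 1 ≈ 4059.9 − 1 ≈ 4058.9 → 4059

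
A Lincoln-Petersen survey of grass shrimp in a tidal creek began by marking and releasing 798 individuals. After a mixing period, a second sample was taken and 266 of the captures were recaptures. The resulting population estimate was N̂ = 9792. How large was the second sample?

C = 3264

From N = M·C/R: C = N·R / M = 9792·266 / 798 = 2604672 / 798 = 3264.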